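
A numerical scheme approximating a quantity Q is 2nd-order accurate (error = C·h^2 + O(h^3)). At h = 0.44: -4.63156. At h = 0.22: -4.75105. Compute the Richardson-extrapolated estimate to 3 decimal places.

The leading error scales as h^2; refining by a factor of 2 reduces it by 2^2 = 4.
Extrapolated value = (4·A(h/2) − A(h)) / (4 − 1)
= (4·(-4.75105) − (-4.63156)) / 3
= -14.37264 / 3 = -4.79088

-4.791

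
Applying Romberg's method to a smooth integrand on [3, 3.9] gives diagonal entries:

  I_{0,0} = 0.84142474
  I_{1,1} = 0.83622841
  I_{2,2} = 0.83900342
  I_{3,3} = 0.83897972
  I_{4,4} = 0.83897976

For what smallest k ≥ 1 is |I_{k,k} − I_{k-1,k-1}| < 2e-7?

|I_{1,1} − I_{0,0}| = 0.00519633 ≥ 2e-7
|I_{2,2} − I_{1,1}| = 0.00277501 ≥ 2e-7
|I_{3,3} − I_{2,2}| = 0.00002370 ≥ 2e-7
|I_{4,4} − I_{3,3}| = 0.00000004 < 2e-7

k = 4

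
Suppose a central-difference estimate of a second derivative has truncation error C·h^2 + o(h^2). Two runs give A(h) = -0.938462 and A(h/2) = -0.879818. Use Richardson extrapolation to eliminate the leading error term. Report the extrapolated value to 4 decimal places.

The leading error scales as h^2; refining by a factor of 2 reduces it by 2^2 = 4.
Extrapolated value = (4·A(h/2) − A(h)) / (4 − 1)
= (4·(-0.879818) − (-0.938462)) / 3
= -2.580810 / 3 = -0.860270

-0.8603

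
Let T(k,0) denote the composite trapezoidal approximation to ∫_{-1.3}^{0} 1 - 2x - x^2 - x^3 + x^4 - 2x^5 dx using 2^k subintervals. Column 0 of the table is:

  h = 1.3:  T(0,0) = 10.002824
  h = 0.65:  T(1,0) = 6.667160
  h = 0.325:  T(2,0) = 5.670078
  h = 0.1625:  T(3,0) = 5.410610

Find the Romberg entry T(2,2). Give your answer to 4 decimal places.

Richardson extrapolation on the trapezoidal column (denominator 4−1=3):
T(1,1) = 6.667160 + (6.667160 − 10.002824)/3 = 5.555272
T(2,1) = (4·5.670078 − 6.667160) / 3 = 5.337717
T(2,2) = (16·5.337717 − 5.555272) / 15 = 5.323213
(Column j=1 coincides with Simpson's rule on the same nodes.)

5.3232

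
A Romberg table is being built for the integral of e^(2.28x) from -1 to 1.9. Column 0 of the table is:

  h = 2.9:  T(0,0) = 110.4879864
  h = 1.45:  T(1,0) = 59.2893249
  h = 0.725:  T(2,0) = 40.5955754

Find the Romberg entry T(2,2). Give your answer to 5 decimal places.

33.84041

Richardson extrapolation on the trapezoidal column (denominator 4−1=3):
T(1,1) = 59.2893249 + (59.2893249 − 110.4879864)/3 = 42.2231044
T(2,1) = (4·40.5955754 − 59.2893249) / 3 = 34.3643256
T(2,2) = 34.3643256 + (34.3643256 − 42.2231044)/15 = 33.8404070
(Column j=1 coincides with Simpson's rule on the same nodes.)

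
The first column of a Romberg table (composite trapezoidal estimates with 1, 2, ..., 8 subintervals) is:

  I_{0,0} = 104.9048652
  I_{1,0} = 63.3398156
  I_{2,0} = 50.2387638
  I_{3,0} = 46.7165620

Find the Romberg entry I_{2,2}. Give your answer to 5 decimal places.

45.63088

Richardson extrapolation on the trapezoidal column (denominator 4−1=3):
I_{1,1} = 63.3398156 + (63.3398156 − 104.9048652)/3 = 49.4847991
I_{2,1} = 50.2387638 + (50.2387638 − 63.3398156)/3 = 45.8717465
I_{2,2} = (16·45.8717465 − 49.4847991) / 15 = 45.6308763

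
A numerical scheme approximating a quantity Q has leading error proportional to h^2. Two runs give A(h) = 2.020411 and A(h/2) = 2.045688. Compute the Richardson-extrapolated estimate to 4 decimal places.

Extrapolated value = (4·A(h/2) − A(h)) / (4 − 1)
= (4·2.045688 − 2.020411) / 3
= 6.162341 / 3 = 2.054114

2.0541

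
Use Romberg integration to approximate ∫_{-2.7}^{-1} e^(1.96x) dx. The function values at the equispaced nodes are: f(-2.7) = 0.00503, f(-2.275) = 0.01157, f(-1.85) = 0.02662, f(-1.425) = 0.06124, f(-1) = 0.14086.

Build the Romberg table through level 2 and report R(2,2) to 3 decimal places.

R(0,0) (trapezoid, 1 panel, h=1.7000): 0.12401
R(1,0) (trapezoid, 2 panels, h=0.8500): 0.08463
R(2,0) (trapezoid, 4 panels, h=0.4250): 0.07326
R(1,1) = 0.08463 + (0.08463 − 0.12401)/3 = 0.07150
R(2,1) = 0.07326 + (0.07326 − 0.08463)/3 = 0.06947
R(2,2) = 0.06947 + (0.06947 − 0.07150)/15 = 0.06933

0.069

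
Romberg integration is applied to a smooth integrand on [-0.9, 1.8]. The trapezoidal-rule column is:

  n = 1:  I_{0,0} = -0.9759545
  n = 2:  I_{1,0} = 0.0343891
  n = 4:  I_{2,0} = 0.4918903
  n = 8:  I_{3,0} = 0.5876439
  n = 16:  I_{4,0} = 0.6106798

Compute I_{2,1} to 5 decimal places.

0.64439

Richardson extrapolation on the trapezoidal column (denominator 4−1=3):
I_{2,1} = 0.4918903 + (0.4918903 − 0.0343891)/3 = 0.6443907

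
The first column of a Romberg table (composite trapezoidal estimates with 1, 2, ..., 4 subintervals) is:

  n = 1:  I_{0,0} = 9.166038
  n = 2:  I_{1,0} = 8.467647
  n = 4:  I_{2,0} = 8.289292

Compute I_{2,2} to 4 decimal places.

8.2295

Richardson extrapolation on the trapezoidal column (denominator 4−1=3):
I_{1,1} = 8.467647 + (8.467647 − 9.166038)/3 = 8.234850
I_{2,1} = 8.289292 + (8.289292 − 8.467647)/3 = 8.229840
I_{2,2} = (16·8.229840 − 8.234850) / 15 = 8.229506
(Column j=1 coincides with Simpson's rule on the same nodes.)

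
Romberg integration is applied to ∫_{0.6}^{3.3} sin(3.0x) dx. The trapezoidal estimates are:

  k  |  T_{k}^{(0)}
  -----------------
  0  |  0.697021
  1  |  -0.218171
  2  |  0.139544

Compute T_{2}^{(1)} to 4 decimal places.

0.2588

Richardson extrapolation on the trapezoidal column (denominator 4−1=3):
T_{2}^{(1)} = (4·0.139544 − (-0.218171)) / 3 = 0.258782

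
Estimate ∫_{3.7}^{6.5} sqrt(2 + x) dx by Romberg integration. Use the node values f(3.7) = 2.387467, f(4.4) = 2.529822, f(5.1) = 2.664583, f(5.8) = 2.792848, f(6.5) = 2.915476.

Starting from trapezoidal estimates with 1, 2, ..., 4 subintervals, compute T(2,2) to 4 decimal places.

T(0,0) (trapezoid, 1 panel, h=2.8000): 7.424120
T(1,0) (trapezoid, 2 panels, h=1.4000): 7.442476
T(2,0) (trapezoid, 4 panels, h=0.7000): 7.447107
T(1,1) = 7.442476 + (7.442476 − 7.424120)/3 = 7.448595
T(2,1) = 7.447107 + (7.447107 − 7.442476)/3 = 7.448651
T(2,2) = 7.448651 + (7.448651 − 7.448595)/15 = 7.448655

7.4487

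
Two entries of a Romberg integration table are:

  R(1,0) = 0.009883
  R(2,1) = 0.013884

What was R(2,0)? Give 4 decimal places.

0.0129

From R(2,1) = (4·R(2,0) − R(1,0))/3, solve for R(2,0):
4·R(2,0) = 3·0.013884 + 0.009883 = 0.051535
R(2,0) = 0.012884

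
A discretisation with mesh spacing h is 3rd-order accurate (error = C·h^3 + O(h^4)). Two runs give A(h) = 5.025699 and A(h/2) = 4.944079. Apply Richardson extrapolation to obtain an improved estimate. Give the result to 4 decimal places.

4.9324

The leading error scales as h^3; refining by a factor of 2 reduces it by 2^3 = 8.
Extrapolated value = (8·A(h/2) − A(h)) / (8 − 1)
= (8·4.944079 − 5.025699) / 7
= 34.526933 / 7 = 4.932419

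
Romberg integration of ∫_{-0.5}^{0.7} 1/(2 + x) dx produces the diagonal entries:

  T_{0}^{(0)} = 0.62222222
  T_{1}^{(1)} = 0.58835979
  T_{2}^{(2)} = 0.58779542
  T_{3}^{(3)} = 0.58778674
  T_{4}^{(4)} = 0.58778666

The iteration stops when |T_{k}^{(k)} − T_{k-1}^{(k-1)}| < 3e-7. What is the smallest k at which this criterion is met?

|T_{1}^{(1)} − T_{0}^{(0)}| = 0.03386243 ≥ 3e-7
|T_{2}^{(2)} − T_{1}^{(1)}| = 0.00056437 ≥ 3e-7
|T_{3}^{(3)} − T_{2}^{(2)}| = 0.00000868 ≥ 3e-7
|T_{4}^{(4)} − T_{3}^{(3)}| = 0.00000008 < 3e-7

k = 4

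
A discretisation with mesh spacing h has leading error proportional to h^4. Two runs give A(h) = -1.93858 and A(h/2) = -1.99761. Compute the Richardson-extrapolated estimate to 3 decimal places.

-2.002

The leading error scales as h^4; refining by a factor of 2 reduces it by 2^4 = 16.
Extrapolated value = (16·A(h/2) − A(h)) / (16 − 1)
= (16·(-1.99761) − (-1.93858)) / 15
= -30.02318 / 15 = -2.00155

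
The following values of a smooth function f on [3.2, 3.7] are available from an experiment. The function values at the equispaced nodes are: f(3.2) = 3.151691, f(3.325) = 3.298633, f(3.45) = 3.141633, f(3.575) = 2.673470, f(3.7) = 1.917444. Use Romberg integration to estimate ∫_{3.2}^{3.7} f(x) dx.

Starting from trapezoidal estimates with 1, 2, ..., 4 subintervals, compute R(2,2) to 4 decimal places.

1.4683

R(0,0) (trapezoid, 1 panel, h=0.5000): 1.267284
R(1,0) (trapezoid, 2 panels, h=0.2500): 1.419050
R(2,0) (trapezoid, 4 panels, h=0.1250): 1.456038
R(1,1) = 1.419050 + (1.419050 − 1.267284)/3 = 1.469639
R(2,1) = 1.456038 + (1.456038 − 1.419050)/3 = 1.468367
R(2,2) = 1.468367 + (1.468367 − 1.469639)/15 = 1.468282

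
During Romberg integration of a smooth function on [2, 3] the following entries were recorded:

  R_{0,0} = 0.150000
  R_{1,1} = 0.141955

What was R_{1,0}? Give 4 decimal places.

0.1440

From R_{1,1} = (4·R_{1,0} − R_{0,0})/3, solve for R_{1,0}:
4·R_{1,0} = 3·0.141955 + 0.150000 = 0.575865
R_{1,0} = 0.143966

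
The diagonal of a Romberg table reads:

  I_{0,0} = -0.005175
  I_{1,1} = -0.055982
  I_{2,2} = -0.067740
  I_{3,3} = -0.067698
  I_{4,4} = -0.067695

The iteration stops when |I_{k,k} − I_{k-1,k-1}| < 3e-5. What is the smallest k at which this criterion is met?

k = 4

|I_{1,1} − I_{0,0}| = 0.050807 ≥ 3e-5
|I_{2,2} − I_{1,1}| = 0.011758 ≥ 3e-5
|I_{3,3} − I_{2,2}| = 0.000042 ≥ 3e-5
|I_{4,4} − I_{3,3}| = 0.000003 < 3e-5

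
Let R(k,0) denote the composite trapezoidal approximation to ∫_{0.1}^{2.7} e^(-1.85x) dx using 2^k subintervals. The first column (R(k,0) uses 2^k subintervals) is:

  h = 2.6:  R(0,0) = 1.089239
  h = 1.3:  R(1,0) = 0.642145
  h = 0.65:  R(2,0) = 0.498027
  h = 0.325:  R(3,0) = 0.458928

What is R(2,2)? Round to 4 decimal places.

Richardson extrapolation on the trapezoidal column (denominator 4−1=3):
R(1,1) = 0.642145 + (0.642145 − 1.089239)/3 = 0.493114
R(2,1) = 0.498027 + (0.498027 − 0.642145)/3 = 0.449988
R(2,2) = 0.449988 + (0.449988 − 0.493114)/15 = 0.447113

0.4471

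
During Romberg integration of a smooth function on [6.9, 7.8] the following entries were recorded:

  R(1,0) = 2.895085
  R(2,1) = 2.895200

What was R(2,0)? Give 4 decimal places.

2.8952

From R(2,1) = (4·R(2,0) − R(1,0))/3, solve for R(2,0):
4·R(2,0) = 3·2.895200 + 2.895085 = 11.580685
R(2,0) = 2.895171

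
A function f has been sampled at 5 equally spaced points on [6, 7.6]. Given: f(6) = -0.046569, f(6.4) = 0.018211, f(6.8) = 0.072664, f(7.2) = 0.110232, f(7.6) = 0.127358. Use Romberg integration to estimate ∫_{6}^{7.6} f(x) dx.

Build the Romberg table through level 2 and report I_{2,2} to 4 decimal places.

I_{0,0} (trapezoid, 1 panel, h=1.6000): 0.064631
I_{1,0} (trapezoid, 2 panels, h=0.8000): 0.090447
I_{2,0} (trapezoid, 4 panels, h=0.4000): 0.096601
I_{1,1} = 0.090447 + (0.090447 − 0.064631)/3 = 0.099052
I_{2,1} = 0.096601 + (0.096601 − 0.090447)/3 = 0.098652
I_{2,2} = 0.098652 + (0.098652 − 0.099052)/15 = 0.098625

0.0986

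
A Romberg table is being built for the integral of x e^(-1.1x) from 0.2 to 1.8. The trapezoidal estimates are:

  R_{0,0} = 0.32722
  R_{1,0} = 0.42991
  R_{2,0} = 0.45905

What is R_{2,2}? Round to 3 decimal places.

0.469

R_{1,1} = 0.42991 + (0.42991 − 0.32722)/3 = 0.46414
R_{2,1} = (4·0.45905 − 0.42991) / 3 = 0.46876
R_{2,2} = (16·0.46876 − 0.46414) / 15 = 0.46907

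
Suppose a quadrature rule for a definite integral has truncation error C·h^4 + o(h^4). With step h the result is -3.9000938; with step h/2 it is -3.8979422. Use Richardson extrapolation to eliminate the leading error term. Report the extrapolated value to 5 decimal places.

-3.89780

Extrapolated value = (16·A(h/2) − A(h)) / (16 − 1)
= (16·(-3.8979422) − (-3.9000938)) / 15
= -58.4669814 / 15 = -3.8977988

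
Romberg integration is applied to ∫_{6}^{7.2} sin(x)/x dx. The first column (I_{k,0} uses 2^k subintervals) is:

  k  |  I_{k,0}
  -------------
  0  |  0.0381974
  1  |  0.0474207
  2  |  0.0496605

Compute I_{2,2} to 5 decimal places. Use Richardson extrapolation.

0.05040

I_{1,1} = (4·0.0474207 − 0.0381974) / 3 = 0.0504951
I_{2,1} = (4·0.0496605 − 0.0474207) / 3 = 0.0504071
I_{2,2} = 0.0504071 + (0.0504071 − 0.0504951)/15 = 0.0504012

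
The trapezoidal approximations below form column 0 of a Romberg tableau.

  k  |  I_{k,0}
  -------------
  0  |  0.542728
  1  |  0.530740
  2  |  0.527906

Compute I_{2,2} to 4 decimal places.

0.5270

I_{1,1} = (4·0.530740 − 0.542728) / 3 = 0.526744
I_{2,1} = (4·0.527906 − 0.530740) / 3 = 0.526961
I_{2,2} = (16·0.526961 − 0.526744) / 15 = 0.526975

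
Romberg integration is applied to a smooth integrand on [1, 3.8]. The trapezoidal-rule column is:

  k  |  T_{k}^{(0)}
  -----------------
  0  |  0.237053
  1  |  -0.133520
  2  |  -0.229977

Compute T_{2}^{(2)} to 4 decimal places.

Richardson extrapolation on the trapezoidal column (denominator 4−1=3):
T_{1}^{(1)} = -0.133520 + (-0.133520 − 0.237053)/3 = -0.257044
T_{2}^{(1)} = -0.229977 + (-0.229977 − (-0.133520))/3 = -0.262129
T_{2}^{(2)} = -0.262129 + (-0.262129 − (-0.257044))/15 = -0.262468
(Column j=1 coincides with Simpson's rule on the same nodes.)

-0.2625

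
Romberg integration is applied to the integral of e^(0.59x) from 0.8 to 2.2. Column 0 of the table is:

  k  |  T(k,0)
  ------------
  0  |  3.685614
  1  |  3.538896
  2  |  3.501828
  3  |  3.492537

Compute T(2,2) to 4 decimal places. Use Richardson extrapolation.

3.4894

Richardson extrapolation on the trapezoidal column (denominator 4−1=3):
T(1,1) = (4·3.538896 − 3.685614) / 3 = 3.489990
T(2,1) = (4·3.501828 − 3.538896) / 3 = 3.489472
T(2,2) = (16·3.489472 − 3.489990) / 15 = 3.489437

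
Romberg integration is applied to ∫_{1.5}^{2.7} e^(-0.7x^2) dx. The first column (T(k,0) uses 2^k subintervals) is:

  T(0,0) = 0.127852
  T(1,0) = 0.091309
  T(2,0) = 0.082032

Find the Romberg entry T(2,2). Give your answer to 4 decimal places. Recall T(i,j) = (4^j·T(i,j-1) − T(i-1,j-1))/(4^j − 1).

Richardson extrapolation on the trapezoidal column (denominator 4−1=3):
T(1,1) = (4·0.091309 − 0.127852) / 3 = 0.079128
T(2,1) = (4·0.082032 − 0.091309) / 3 = 0.078940
T(2,2) = 0.078940 + (0.078940 − 0.079128)/15 = 0.078927
(Column j=1 coincides with Simpson's rule on the same nodes.)

0.0789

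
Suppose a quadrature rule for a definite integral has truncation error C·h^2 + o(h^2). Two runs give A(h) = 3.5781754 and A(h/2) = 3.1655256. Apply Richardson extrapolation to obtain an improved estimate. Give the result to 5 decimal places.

The leading error scales as h^2; refining by a factor of 2 reduces it by 2^2 = 4.
Extrapolated value = (4·A(h/2) − A(h)) / (4 − 1)
= (4·3.1655256 − 3.5781754) / 3
= 9.0839270 / 3 = 3.0279757

3.02798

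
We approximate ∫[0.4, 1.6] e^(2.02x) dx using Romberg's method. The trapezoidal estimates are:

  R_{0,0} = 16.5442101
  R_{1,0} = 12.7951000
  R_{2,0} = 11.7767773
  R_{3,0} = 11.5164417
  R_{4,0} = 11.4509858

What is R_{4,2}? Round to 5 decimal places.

Richardson extrapolation on the trapezoidal column (denominator 4−1=3):
R_{3,1} = 11.5164417 + (11.5164417 − 11.7767773)/3 = 11.4296632
R_{4,1} = 11.4509858 + (11.4509858 − 11.5164417)/3 = 11.4291672
R_{4,2} = (16·11.4291672 − 11.4296632) / 15 = 11.4291341
(Column j=1 coincides with Simpson's rule on the same nodes.)

11.42913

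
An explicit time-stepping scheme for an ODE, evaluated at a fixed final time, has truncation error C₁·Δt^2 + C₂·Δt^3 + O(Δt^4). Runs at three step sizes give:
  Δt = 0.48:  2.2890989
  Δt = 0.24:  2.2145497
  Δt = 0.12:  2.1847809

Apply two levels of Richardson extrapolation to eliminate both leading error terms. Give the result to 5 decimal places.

2.17274

First eliminate the Δt^2 term (factor 2^2 = 4):
  B₁ = (4·2.2145497 − 2.2890989)/3 = 2.1897000
  B₂ = (4·2.1847809 − 2.2145497)/3 = 2.1748580
Then eliminate the Δt^3 term (factor 2^3 = 8):
  (8·2.1748580 − 2.1897000)/7 = 2.1727377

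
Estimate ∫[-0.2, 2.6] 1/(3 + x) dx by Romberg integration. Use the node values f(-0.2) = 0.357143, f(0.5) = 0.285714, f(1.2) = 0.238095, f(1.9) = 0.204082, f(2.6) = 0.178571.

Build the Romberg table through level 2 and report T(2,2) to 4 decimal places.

0.6932

T(0,0) (trapezoid, 1 panel, h=2.8000): 0.750000
T(1,0) (trapezoid, 2 panels, h=1.4000): 0.708333
T(2,0) (trapezoid, 4 panels, h=0.7000): 0.697024
T(1,1) = 0.708333 + (0.708333 − 0.750000)/3 = 0.694444
T(2,1) = 0.697024 + (0.697024 − 0.708333)/3 = 0.693254
T(2,2) = 0.693254 + (0.693254 − 0.694444)/15 = 0.693175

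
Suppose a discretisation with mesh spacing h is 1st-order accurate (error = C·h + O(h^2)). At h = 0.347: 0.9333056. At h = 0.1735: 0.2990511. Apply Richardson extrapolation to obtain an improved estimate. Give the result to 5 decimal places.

-0.33520

Extrapolated value = (2·A(h/2) − A(h)) / (2 − 1)
= (2·0.2990511 − 0.9333056) / 1
= -0.3352034 / 1 = -0.3352034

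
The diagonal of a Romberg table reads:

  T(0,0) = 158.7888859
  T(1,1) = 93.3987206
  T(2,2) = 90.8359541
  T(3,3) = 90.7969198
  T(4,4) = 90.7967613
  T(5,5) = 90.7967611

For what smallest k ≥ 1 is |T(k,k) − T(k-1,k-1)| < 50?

k = 2

|T(1,1) − T(0,0)| = 65.3901653 ≥ 50
|T(2,2) − T(1,1)| = 2.5627665 < 50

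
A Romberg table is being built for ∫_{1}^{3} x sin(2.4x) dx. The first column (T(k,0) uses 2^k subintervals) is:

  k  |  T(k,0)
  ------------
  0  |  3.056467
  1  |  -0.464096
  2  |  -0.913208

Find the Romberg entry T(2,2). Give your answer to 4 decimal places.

-1.0246

Richardson extrapolation on the trapezoidal column (denominator 4−1=3):
T(1,1) = -0.464096 + (-0.464096 − 3.056467)/3 = -1.637617
T(2,1) = -0.913208 + (-0.913208 − (-0.464096))/3 = -1.062912
T(2,2) = -1.062912 + (-1.062912 − (-1.637617))/15 = -1.024598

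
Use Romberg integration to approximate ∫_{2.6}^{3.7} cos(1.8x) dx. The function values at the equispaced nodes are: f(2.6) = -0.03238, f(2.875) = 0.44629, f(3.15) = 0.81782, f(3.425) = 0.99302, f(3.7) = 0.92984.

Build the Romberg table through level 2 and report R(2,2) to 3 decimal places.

R(0,0) (trapezoid, 1 panel, h=1.1000): 0.49360
R(1,0) (trapezoid, 2 panels, h=0.5500): 0.69660
R(2,0) (trapezoid, 4 panels, h=0.2750): 0.74411
R(1,1) = 0.69660 + (0.69660 − 0.49360)/3 = 0.76427
R(2,1) = 0.74411 + (0.74411 − 0.69660)/3 = 0.75995
R(2,2) = 0.75995 + (0.75995 − 0.76427)/15 = 0.75966

0.760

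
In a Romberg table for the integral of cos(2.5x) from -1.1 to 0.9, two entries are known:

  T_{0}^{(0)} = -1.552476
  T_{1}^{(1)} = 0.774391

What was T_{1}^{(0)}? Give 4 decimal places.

0.1927

From T_{1}^{(1)} = (4·T_{1}^{(0)} − T_{0}^{(0)})/3, solve for T_{1}^{(0)}:
4·T_{1}^{(0)} = 3·0.774391 + (-1.552476) = 0.770697
T_{1}^{(0)} = 0.192674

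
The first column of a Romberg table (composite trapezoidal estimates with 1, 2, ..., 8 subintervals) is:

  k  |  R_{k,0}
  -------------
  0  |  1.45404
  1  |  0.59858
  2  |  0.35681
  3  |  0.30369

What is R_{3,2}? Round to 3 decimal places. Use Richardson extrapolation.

R_{2,1} = (4·0.35681 − 0.59858) / 3 = 0.27622
R_{3,1} = (4·0.30369 − 0.35681) / 3 = 0.28598
R_{3,2} = (16·0.28598 − 0.27622) / 15 = 0.28663

0.287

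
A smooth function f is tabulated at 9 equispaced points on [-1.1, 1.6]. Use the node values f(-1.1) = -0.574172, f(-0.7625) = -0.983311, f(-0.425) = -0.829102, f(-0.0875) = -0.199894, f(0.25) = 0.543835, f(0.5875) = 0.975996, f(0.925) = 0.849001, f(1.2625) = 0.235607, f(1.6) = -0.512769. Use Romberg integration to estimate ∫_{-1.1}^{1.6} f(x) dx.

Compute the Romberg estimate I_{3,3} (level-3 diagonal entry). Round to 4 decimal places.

I_{0,0} (trapezoid, 1 panel, h=2.7000): -1.467370
I_{1,0} (trapezoid, 2 panels, h=1.3500): 0.000492
I_{2,0} (trapezoid, 4 panels, h=0.6750): 0.013678
I_{3,0} (trapezoid, 8 panels, h=0.3375): 0.016423
I_{1,1} = 0.000492 + (0.000492 − (-1.467370))/3 = 0.489779
I_{2,1} = 0.013678 + (0.013678 − 0.000492)/3 = 0.018073
I_{3,1} = 0.016423 + (0.016423 − 0.013678)/3 = 0.017338
I_{2,2} = 0.018073 + (0.018073 − 0.489779)/15 = -0.013374
I_{3,2} = 0.017338 + (0.017338 − 0.018073)/15 = 0.017289
I_{3,3} = 0.017289 + (0.017289 − (-0.013374))/63 = 0.017776

0.0178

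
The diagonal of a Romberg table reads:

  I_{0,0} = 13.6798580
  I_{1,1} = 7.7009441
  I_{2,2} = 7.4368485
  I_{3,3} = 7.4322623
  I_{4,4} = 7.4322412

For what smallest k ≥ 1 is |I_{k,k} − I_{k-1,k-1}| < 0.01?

k = 3

|I_{1,1} − I_{0,0}| = 5.9789139 ≥ 0.01
|I_{2,2} − I_{1,1}| = 0.2640956 ≥ 0.01
|I_{3,3} − I_{2,2}| = 0.0045862 < 0.01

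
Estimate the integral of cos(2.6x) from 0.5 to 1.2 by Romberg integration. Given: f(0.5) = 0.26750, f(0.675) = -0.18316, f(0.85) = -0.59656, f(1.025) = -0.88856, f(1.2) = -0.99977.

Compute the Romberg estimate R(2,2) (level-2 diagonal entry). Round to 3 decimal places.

-0.362

R(0,0) (trapezoid, 1 panel, h=0.7000): -0.25629
R(1,0) (trapezoid, 2 panels, h=0.3500): -0.33694
R(2,0) (trapezoid, 4 panels, h=0.1750): -0.35602
R(1,1) = -0.33694 + (-0.33694 − (-0.25629))/3 = -0.36382
R(2,1) = -0.35602 + (-0.35602 − (-0.33694))/3 = -0.36238
R(2,2) = -0.36238 + (-0.36238 − (-0.36382))/15 = -0.36228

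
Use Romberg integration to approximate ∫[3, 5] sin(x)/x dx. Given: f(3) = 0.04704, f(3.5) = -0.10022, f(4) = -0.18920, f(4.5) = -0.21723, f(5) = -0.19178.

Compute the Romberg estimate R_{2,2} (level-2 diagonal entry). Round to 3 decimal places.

R_{0,0} (trapezoid, 1 panel, h=2.0000): -0.14474
R_{1,0} (trapezoid, 2 panels, h=1.0000): -0.26157
R_{2,0} (trapezoid, 4 panels, h=0.5000): -0.28951
R_{1,1} = -0.26157 + (-0.26157 − (-0.14474))/3 = -0.30051
R_{2,1} = -0.28951 + (-0.28951 − (-0.26157))/3 = -0.29882
R_{2,2} = -0.29882 + (-0.29882 − (-0.30051))/15 = -0.29871

-0.299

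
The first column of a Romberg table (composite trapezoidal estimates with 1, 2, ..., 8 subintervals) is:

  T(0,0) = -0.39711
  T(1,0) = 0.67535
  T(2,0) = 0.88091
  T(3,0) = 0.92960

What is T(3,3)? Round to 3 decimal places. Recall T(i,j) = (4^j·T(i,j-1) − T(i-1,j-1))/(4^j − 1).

Richardson extrapolation on the trapezoidal column (denominator 4−1=3):
T(1,1) = 0.67535 + (0.67535 − (-0.39711))/3 = 1.03284
T(2,1) = (4·0.88091 − 0.67535) / 3 = 0.94943
T(3,1) = (4·0.92960 − 0.88091) / 3 = 0.94583
T(2,2) = 0.94943 + (0.94943 − 1.03284)/15 = 0.94387
T(3,2) = (16·0.94583 − 0.94943) / 15 = 0.94559
T(3,3) = 0.94559 + (0.94559 − 0.94387)/63 = 0.94562

0.946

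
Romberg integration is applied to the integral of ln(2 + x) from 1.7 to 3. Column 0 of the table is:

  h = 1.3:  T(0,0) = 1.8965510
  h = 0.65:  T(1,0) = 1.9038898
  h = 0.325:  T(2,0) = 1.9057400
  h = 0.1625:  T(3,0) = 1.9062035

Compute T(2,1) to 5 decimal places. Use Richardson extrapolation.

1.90636

Richardson extrapolation on the trapezoidal column (denominator 4−1=3):
T(2,1) = 1.9057400 + (1.9057400 − 1.9038898)/3 = 1.9063567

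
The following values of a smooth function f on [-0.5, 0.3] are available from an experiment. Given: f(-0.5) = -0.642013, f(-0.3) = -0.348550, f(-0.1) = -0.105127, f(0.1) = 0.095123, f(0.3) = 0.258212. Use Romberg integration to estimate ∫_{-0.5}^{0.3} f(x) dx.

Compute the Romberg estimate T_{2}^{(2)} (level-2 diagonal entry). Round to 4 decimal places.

-0.1072

T_{0}^{(0)} (trapezoid, 1 panel, h=0.8000): -0.153520
T_{1}^{(0)} (trapezoid, 2 panels, h=0.4000): -0.118811
T_{2}^{(0)} (trapezoid, 4 panels, h=0.2000): -0.110091
T_{1}^{(1)} = -0.118811 + (-0.118811 − (-0.153520))/3 = -0.107241
T_{2}^{(1)} = -0.110091 + (-0.110091 − (-0.118811))/3 = -0.107184
T_{2}^{(2)} = -0.107184 + (-0.107184 − (-0.107241))/15 = -0.107180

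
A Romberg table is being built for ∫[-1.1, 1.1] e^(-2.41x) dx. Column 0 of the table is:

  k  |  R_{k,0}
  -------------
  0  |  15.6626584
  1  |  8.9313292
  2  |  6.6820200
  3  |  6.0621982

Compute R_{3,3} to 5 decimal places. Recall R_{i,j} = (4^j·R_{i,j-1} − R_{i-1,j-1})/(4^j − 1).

5.84998

Richardson extrapolation on the trapezoidal column (denominator 4−1=3):
R_{1,1} = 8.9313292 + (8.9313292 − 15.6626584)/3 = 6.6875528
R_{2,1} = 6.6820200 + (6.6820200 − 8.9313292)/3 = 5.9322503
R_{3,1} = (4·6.0621982 − 6.6820200) / 3 = 5.8555909
R_{2,2} = 5.9322503 + (5.9322503 − 6.6875528)/15 = 5.8818968
R_{3,2} = (16·5.8555909 − 5.9322503) / 15 = 5.8504803
R_{3,3} = (64·5.8504803 − 5.8818968) / 63 = 5.8499816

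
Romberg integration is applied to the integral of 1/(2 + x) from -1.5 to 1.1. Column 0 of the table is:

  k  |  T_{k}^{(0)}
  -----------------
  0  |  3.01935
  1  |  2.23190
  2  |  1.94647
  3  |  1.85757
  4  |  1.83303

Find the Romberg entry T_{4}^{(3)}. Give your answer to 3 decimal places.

1.825

Richardson extrapolation on the trapezoidal column (denominator 4−1=3):
T_{2}^{(1)} = 1.94647 + (1.94647 − 2.23190)/3 = 1.85133
T_{3}^{(1)} = (4·1.85757 − 1.94647) / 3 = 1.82794
T_{4}^{(1)} = 1.83303 + (1.83303 − 1.85757)/3 = 1.82485
T_{3}^{(2)} = (16·1.82794 − 1.85133) / 15 = 1.82638
T_{4}^{(2)} = 1.82485 + (1.82485 − 1.82794)/15 = 1.82464
T_{4}^{(3)} = (64·1.82464 − 1.82638) / 63 = 1.82461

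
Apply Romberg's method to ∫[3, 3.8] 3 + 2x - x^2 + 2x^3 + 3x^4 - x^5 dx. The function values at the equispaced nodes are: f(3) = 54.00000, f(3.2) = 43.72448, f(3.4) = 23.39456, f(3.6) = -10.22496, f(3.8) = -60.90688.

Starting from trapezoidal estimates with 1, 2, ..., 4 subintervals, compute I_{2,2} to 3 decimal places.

11.594

I_{0,0} (trapezoid, 1 panel, h=0.8000): -2.76275
I_{1,0} (trapezoid, 2 panels, h=0.4000): 7.97645
I_{2,0} (trapezoid, 4 panels, h=0.2000): 10.68813
I_{1,1} = 7.97645 + (7.97645 − (-2.76275))/3 = 11.55618
I_{2,1} = 10.68813 + (10.68813 − 7.97645)/3 = 11.59202
I_{2,2} = 11.59202 + (11.59202 − 11.55618)/15 = 11.59441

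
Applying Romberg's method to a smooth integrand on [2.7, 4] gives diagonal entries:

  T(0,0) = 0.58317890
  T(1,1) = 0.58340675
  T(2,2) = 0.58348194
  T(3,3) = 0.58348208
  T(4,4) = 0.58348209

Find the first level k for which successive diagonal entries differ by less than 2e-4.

|T(1,1) − T(0,0)| = 0.00022785 ≥ 2e-4
|T(2,2) − T(1,1)| = 0.00007519 < 2e-4

k = 2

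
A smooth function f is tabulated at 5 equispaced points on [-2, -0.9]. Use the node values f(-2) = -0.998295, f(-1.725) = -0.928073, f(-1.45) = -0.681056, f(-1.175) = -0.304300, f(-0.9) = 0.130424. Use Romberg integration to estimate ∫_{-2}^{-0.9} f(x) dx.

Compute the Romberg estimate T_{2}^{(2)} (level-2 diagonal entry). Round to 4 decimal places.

-0.6561

T_{0}^{(0)} (trapezoid, 1 panel, h=1.1000): -0.477329
T_{1}^{(0)} (trapezoid, 2 panels, h=0.5500): -0.613245
T_{2}^{(0)} (trapezoid, 4 panels, h=0.2750): -0.645525
T_{1}^{(1)} = -0.613245 + (-0.613245 − (-0.477329))/3 = -0.658550
T_{2}^{(1)} = -0.645525 + (-0.645525 − (-0.613245))/3 = -0.656285
T_{2}^{(2)} = -0.656285 + (-0.656285 − (-0.658550))/15 = -0.656134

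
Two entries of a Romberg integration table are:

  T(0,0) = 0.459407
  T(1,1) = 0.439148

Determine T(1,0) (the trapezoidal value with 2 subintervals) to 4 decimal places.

0.4442

From T(1,1) = (4·T(1,0) − T(0,0))/3, solve for T(1,0):
4·T(1,0) = 3·0.439148 + 0.459407 = 1.776851
T(1,0) = 0.444213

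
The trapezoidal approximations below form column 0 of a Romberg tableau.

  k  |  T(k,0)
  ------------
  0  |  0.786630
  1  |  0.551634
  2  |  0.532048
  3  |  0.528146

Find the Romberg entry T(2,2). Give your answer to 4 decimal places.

Richardson extrapolation on the trapezoidal column (denominator 4−1=3):
T(1,1) = 0.551634 + (0.551634 − 0.786630)/3 = 0.473302
T(2,1) = (4·0.532048 − 0.551634) / 3 = 0.525519
T(2,2) = (16·0.525519 − 0.473302) / 15 = 0.529000

0.5290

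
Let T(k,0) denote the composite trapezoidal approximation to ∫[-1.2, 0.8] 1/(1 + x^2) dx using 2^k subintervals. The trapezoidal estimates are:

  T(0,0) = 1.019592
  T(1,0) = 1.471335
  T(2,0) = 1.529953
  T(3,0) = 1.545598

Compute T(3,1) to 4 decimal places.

1.5508

T(3,1) = (4·1.545598 − 1.529953) / 3 = 1.550813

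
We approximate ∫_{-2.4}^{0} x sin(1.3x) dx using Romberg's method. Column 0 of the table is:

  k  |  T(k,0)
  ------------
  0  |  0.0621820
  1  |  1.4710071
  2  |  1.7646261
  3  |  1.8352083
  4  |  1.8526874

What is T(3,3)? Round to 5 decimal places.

1.85850

T(1,1) = 1.4710071 + (1.4710071 − 0.0621820)/3 = 1.9406155
T(2,1) = 1.7646261 + (1.7646261 − 1.4710071)/3 = 1.8624991
T(3,1) = 1.8352083 + (1.8352083 − 1.7646261)/3 = 1.8587357
T(2,2) = (16·1.8624991 − 1.9406155) / 15 = 1.8572913
T(3,2) = (16·1.8587357 − 1.8624991) / 15 = 1.8584848
T(3,3) = 1.8584848 + (1.8584848 − 1.8572913)/63 = 1.8585037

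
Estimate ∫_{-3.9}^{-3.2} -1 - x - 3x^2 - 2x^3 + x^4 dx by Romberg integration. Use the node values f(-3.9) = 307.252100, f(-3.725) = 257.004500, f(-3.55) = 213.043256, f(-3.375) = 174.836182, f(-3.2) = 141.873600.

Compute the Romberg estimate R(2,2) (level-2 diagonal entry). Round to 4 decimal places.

R(0,0) (trapezoid, 1 panel, h=0.7000): 157.193995
R(1,0) (trapezoid, 2 panels, h=0.3500): 153.162137
R(2,0) (trapezoid, 4 panels, h=0.1750): 152.153188
R(1,1) = 153.162137 + (153.162137 − 157.193995)/3 = 151.818184
R(2,1) = 152.153188 + (152.153188 − 153.162137)/3 = 151.816872
R(2,2) = 151.816872 + (151.816872 − 151.818184)/15 = 151.816785

151.8168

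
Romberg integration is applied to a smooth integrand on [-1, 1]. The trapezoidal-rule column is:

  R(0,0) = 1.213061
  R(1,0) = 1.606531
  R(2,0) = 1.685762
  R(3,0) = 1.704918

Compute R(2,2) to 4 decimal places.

Richardson extrapolation on the trapezoidal column (denominator 4−1=3):
R(1,1) = (4·1.606531 − 1.213061) / 3 = 1.737688
R(2,1) = 1.685762 + (1.685762 − 1.606531)/3 = 1.712172
R(2,2) = (16·1.712172 − 1.737688) / 15 = 1.710471

1.7105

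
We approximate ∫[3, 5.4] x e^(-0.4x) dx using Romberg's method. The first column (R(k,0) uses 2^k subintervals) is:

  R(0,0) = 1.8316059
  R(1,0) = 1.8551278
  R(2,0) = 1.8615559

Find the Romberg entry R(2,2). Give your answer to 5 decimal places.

1.86375

R(1,1) = 1.8551278 + (1.8551278 − 1.8316059)/3 = 1.8629684
R(2,1) = 1.8615559 + (1.8615559 − 1.8551278)/3 = 1.8636986
R(2,2) = (16·1.8636986 − 1.8629684) / 15 = 1.8637473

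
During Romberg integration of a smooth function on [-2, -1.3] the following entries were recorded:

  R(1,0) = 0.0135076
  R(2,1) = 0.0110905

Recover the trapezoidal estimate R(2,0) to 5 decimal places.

From R(2,1) = (4·R(2,0) − R(1,0))/3, solve for R(2,0):
4·R(2,0) = 3·0.0110905 + 0.0135076 = 0.0467791
R(2,0) = 0.0116948

0.01169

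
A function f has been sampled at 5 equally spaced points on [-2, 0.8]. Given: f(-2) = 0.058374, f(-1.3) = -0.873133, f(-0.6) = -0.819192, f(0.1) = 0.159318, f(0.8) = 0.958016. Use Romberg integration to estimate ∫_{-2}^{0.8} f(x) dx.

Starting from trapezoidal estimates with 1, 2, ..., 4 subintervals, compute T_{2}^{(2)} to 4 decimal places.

T_{0}^{(0)} (trapezoid, 1 panel, h=2.8000): 1.422946
T_{1}^{(0)} (trapezoid, 2 panels, h=1.4000): -0.435396
T_{2}^{(0)} (trapezoid, 4 panels, h=0.7000): -0.717368
T_{1}^{(1)} = -0.435396 + (-0.435396 − 1.422946)/3 = -1.054843
T_{2}^{(1)} = -0.717368 + (-0.717368 − (-0.435396))/3 = -0.811359
T_{2}^{(2)} = -0.811359 + (-0.811359 − (-1.054843))/15 = -0.795127

-0.7951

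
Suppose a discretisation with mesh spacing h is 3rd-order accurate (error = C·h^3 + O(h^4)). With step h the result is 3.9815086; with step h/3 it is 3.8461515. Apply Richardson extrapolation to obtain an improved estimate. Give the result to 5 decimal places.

3.84095

The leading error scales as h^3; refining by a factor of 3 reduces it by 3^3 = 27.
Extrapolated value = (27·A(h/3) − A(h)) / (27 − 1)
= (27·3.8461515 − 3.9815086) / 26
= 99.8645819 / 26 = 3.8409455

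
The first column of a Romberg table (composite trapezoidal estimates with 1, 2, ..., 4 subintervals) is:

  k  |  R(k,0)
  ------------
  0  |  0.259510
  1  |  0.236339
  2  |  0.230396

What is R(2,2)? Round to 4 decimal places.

0.2284

Richardson extrapolation on the trapezoidal column (denominator 4−1=3):
R(1,1) = (4·0.236339 − 0.259510) / 3 = 0.228615
R(2,1) = (4·0.230396 − 0.236339) / 3 = 0.228415
R(2,2) = 0.228415 + (0.228415 − 0.228615)/15 = 0.228402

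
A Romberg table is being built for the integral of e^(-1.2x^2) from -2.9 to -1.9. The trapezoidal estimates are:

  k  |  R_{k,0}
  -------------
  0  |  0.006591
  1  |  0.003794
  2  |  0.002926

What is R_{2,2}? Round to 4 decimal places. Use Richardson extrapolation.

0.0026

Richardson extrapolation on the trapezoidal column (denominator 4−1=3):
R_{1,1} = 0.003794 + (0.003794 − 0.006591)/3 = 0.002862
R_{2,1} = 0.002926 + (0.002926 − 0.003794)/3 = 0.002637
R_{2,2} = (16·0.002637 − 0.002862) / 15 = 0.002622
(Column j=1 coincides with Simpson's rule on the same nodes.)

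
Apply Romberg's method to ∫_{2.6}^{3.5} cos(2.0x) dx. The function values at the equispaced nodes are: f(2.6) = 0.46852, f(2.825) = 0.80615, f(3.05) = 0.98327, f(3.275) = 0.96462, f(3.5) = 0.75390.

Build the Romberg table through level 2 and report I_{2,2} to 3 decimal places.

0.770

I_{0,0} (trapezoid, 1 panel, h=0.9000): 0.55009
I_{1,0} (trapezoid, 2 panels, h=0.4500): 0.71752
I_{2,0} (trapezoid, 4 panels, h=0.2250): 0.75718
I_{1,1} = 0.71752 + (0.71752 − 0.55009)/3 = 0.77333
I_{2,1} = 0.75718 + (0.75718 − 0.71752)/3 = 0.77040
I_{2,2} = 0.77040 + (0.77040 − 0.77333)/15 = 0.77020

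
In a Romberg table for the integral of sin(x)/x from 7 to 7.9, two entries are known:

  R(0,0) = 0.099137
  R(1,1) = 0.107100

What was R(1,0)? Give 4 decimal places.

From R(1,1) = (4·R(1,0) − R(0,0))/3, solve for R(1,0):
4·R(1,0) = 3·0.107100 + 0.099137 = 0.420437
R(1,0) = 0.105109

0.1051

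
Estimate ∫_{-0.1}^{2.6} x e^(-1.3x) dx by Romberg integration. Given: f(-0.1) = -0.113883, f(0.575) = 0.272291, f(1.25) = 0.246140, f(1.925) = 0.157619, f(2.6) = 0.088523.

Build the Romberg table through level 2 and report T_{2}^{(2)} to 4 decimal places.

0.4960

T_{0}^{(0)} (trapezoid, 1 panel, h=2.7000): -0.034236
T_{1}^{(0)} (trapezoid, 2 panels, h=1.3500): 0.315171
T_{2}^{(0)} (trapezoid, 4 panels, h=0.6750): 0.447775
T_{1}^{(1)} = 0.315171 + (0.315171 − (-0.034236))/3 = 0.431640
T_{2}^{(1)} = 0.447775 + (0.447775 − 0.315171)/3 = 0.491976
T_{2}^{(2)} = 0.491976 + (0.491976 − 0.431640)/15 = 0.495998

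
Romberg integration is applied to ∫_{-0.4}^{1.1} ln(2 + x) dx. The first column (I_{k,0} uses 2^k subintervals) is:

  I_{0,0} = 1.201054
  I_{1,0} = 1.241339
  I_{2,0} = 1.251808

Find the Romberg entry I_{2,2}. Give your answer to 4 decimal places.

Richardson extrapolation on the trapezoidal column (denominator 4−1=3):
I_{1,1} = 1.241339 + (1.241339 − 1.201054)/3 = 1.254767
I_{2,1} = (4·1.251808 − 1.241339) / 3 = 1.255298
I_{2,2} = (16·1.255298 − 1.254767) / 15 = 1.255333
(Column j=1 coincides with Simpson's rule on the same nodes.)

1.2553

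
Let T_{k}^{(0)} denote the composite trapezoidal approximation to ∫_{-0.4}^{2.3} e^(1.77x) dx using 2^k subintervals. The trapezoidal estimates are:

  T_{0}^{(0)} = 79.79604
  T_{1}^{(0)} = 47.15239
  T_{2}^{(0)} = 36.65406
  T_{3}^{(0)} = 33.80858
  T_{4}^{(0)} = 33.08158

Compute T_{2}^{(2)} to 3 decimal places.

Richardson extrapolation on the trapezoidal column (denominator 4−1=3):
T_{1}^{(1)} = 47.15239 + (47.15239 − 79.79604)/3 = 36.27117
T_{2}^{(1)} = 36.65406 + (36.65406 − 47.15239)/3 = 33.15462
T_{2}^{(2)} = 33.15462 + (33.15462 − 36.27117)/15 = 32.94685

32.947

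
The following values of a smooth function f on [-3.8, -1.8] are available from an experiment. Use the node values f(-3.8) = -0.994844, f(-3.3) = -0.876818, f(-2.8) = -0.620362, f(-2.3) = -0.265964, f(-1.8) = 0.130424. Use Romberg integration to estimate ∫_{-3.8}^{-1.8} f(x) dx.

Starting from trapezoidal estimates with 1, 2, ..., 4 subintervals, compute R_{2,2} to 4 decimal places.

R_{0,0} (trapezoid, 1 panel, h=2.0000): -0.864420
R_{1,0} (trapezoid, 2 panels, h=1.0000): -1.052572
R_{2,0} (trapezoid, 4 panels, h=0.5000): -1.097677
R_{1,1} = -1.052572 + (-1.052572 − (-0.864420))/3 = -1.115289
R_{2,1} = -1.097677 + (-1.097677 − (-1.052572))/3 = -1.112712
R_{2,2} = -1.112712 + (-1.112712 − (-1.115289))/15 = -1.112540

-1.1125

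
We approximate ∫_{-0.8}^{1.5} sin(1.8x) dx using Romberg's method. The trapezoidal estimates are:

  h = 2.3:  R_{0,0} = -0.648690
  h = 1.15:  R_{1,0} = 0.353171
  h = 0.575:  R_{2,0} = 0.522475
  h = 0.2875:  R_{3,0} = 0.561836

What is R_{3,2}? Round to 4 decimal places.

0.5747

Richardson extrapolation on the trapezoidal column (denominator 4−1=3):
R_{2,1} = 0.522475 + (0.522475 − 0.353171)/3 = 0.578910
R_{3,1} = 0.561836 + (0.561836 − 0.522475)/3 = 0.574956
R_{3,2} = (16·0.574956 − 0.578910) / 15 = 0.574692
(Column j=1 coincides with Simpson's rule on the same nodes.)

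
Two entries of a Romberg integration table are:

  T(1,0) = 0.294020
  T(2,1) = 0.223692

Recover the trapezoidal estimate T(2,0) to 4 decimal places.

From T(2,1) = (4·T(2,0) − T(1,0))/3, solve for T(2,0):
4·T(2,0) = 3·0.223692 + 0.294020 = 0.965096
T(2,0) = 0.241274

0.2413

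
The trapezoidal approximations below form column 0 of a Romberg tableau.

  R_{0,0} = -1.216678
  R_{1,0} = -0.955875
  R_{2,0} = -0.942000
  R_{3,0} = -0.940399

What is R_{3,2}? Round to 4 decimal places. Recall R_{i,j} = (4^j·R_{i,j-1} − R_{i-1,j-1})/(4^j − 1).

-0.9400

R_{2,1} = -0.942000 + (-0.942000 − (-0.955875))/3 = -0.937375
R_{3,1} = (4·(-0.940399) − (-0.942000)) / 3 = -0.939865
R_{3,2} = (16·(-0.939865) − (-0.937375)) / 15 = -0.940031
(Column j=1 coincides with Simpson's rule on the same nodes.)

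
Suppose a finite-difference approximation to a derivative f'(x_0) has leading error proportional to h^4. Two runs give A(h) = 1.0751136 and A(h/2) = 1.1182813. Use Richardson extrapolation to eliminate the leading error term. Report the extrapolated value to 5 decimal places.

The leading error scales as h^4; refining by a factor of 2 reduces it by 2^4 = 16.
Extrapolated value = (16·A(h/2) − A(h)) / (16 − 1)
= (16·1.1182813 − 1.0751136) / 15
= 16.8173872 / 15 = 1.1211591

1.12116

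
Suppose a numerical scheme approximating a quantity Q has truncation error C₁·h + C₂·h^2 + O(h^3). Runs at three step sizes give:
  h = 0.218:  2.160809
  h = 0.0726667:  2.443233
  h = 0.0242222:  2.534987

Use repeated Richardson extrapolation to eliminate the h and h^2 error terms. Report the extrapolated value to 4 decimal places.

First eliminate the h term (factor 3^1 = 3):
  B₁ = (3·2.443233 − 2.160809)/2 = 2.584445
  B₂ = (3·2.534987 − 2.443233)/2 = 2.580864
Then eliminate the h^2 term (factor 3^2 = 9):
  (9·2.580864 − 2.584445)/8 = 2.580416

2.5804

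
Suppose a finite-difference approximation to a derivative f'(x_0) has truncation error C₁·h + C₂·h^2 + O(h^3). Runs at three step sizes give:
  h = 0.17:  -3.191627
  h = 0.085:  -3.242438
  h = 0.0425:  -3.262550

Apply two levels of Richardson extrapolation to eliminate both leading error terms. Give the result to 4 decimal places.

-3.2791

First eliminate the h term (factor 2^1 = 2):
  B₁ = (2·(-3.242438) − (-3.191627))/1 = -3.293249
  B₂ = (2·(-3.262550) − (-3.242438))/1 = -3.282662
Then eliminate the h^2 term (factor 2^2 = 4):
  (4·(-3.282662) − (-3.293249))/3 = -3.279133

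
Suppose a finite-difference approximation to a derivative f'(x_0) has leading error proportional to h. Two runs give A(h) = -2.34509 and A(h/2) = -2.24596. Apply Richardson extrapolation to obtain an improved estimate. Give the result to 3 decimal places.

-2.147

The leading error scales as h; refining by a factor of 2 reduces it by 2^1 = 2.
Extrapolated value = (2·A(h/2) − A(h)) / (2 − 1)
= (2·(-2.24596) − (-2.34509)) / 1
= -2.14683 / 1 = -2.14683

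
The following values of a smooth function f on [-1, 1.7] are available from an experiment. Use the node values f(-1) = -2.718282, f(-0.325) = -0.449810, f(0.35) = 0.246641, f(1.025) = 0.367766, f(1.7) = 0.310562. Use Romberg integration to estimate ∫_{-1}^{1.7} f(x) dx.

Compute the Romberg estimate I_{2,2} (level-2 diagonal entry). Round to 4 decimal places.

I_{0,0} (trapezoid, 1 panel, h=2.7000): -3.250422
I_{1,0} (trapezoid, 2 panels, h=1.3500): -1.292246
I_{2,0} (trapezoid, 4 panels, h=0.6750): -0.701503
I_{1,1} = -1.292246 + (-1.292246 − (-3.250422))/3 = -0.639521
I_{2,1} = -0.701503 + (-0.701503 − (-1.292246))/3 = -0.504589
I_{2,2} = -0.504589 + (-0.504589 − (-0.639521))/15 = -0.495594

-0.4956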